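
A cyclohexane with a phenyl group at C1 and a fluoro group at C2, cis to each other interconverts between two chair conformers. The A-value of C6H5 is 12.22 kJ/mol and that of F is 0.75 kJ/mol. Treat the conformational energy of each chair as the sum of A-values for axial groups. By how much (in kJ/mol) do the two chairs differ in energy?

C1 and C2 have opposite parity, so for the cis isomer the two substituents are one axial and one equatorial in each chair.
Chair I (phenyl axial, fluoro equatorial): E = 12.22 kJ/mol.
Chair II (phenyl equatorial, fluoro axial): E = 0.75 kJ/mol.
ΔE = 12.22 − 0.75 = 11.47 kJ/mol; chair II is more stable.

11.47 kJ/mol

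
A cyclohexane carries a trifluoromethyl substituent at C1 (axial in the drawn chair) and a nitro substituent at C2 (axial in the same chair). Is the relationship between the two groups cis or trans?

C1 and C2 have opposite parity, so their axial bonds point in opposite directions.
With opposite-parity carbons, two substituents on the same face are one axial and one equatorial; opposite faces give both axial or both equatorial.
Here the groups are axial/axial → opposite face → trans.

trans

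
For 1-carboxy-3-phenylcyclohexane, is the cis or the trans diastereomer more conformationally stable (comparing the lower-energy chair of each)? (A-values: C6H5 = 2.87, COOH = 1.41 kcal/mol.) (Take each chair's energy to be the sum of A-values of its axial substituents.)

cis

At 1,3 positions (parity same): cis → (e,e or a,a); trans → (a,e or e,a).
Best chair for cis: E = 0.00 kcal/mol; best chair for trans: E = 1.41 kcal/mol.
The cis isomer is lower by 1.41 kcal/mol.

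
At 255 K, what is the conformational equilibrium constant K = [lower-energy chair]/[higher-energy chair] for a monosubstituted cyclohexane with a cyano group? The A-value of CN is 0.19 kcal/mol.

K ≈ 1.45

One chair has the cyano group axial (E = 0.19 kcal/mol) and the other has it equatorial (E = 0).
ΔG = 0.19 kcal/mol between the two chairs.
K = exp(ΔG/RT) with R = 1.987×10⁻³ kcal mol⁻¹ K⁻¹ and T = 255 K gives K ≈ 1.45.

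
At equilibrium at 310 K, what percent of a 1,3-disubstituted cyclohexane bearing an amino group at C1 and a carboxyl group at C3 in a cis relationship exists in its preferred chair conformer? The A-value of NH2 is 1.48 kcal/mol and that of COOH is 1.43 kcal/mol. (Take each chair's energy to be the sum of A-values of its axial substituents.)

99.1%

C1 and C3 have the same parity, so for the cis isomer the two substituents are e,e in one chair and a,a in the other.
Chair I (amino axial, carboxyl axial): E = 2.91 kcal/mol; chair II (amino equatorial, carboxyl equatorial): E = 0.00 kcal/mol.
ΔG = 2.91 kcal/mol between the two chairs.
K = exp(ΔG/RT) with R = 1.987×10⁻³ kcal mol⁻¹ K⁻¹ and T = 310 K gives K ≈ 113.
Fraction in the lower-energy chair = K/(K+1) = 99.1%.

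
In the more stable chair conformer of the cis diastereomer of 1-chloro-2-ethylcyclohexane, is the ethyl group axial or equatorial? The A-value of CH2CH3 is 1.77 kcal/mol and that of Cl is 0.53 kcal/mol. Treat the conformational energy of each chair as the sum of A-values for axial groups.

equatorial

C1 and C2 have opposite parity, so for the cis isomer the two substituents are one axial and one equatorial in each chair.
Chair I (ethyl axial, chloro equatorial): E = 1.77 kcal/mol.
Chair II (ethyl equatorial, chloro axial): E = 0.53 kcal/mol.
Chair II is the more stable (lower-energy) conformer, and in that chair the ethyl group is equatorial.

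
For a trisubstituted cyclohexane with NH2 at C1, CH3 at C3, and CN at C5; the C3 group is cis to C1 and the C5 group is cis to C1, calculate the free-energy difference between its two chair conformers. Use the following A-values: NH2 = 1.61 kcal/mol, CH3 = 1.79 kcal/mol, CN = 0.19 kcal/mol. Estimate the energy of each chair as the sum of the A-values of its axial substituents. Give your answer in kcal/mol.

3.59 kcal/mol

Chair I (amino axial, methyl axial, cyano axial): E = 3.59 kcal/mol.
Chair II (amino equatorial, methyl equatorial, cyano equatorial): E = 0.00 kcal/mol.
ΔE = 3.59 − 0.00 = 3.59 kcal/mol; chair II is more stable.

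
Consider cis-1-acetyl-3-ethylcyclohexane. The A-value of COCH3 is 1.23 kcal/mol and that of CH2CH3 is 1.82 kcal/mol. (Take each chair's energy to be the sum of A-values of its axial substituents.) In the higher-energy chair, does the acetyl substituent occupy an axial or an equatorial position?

axial

C1 and C3 have the same parity, so for the cis isomer the two substituents are e,e in one chair and a,a in the other.
Chair I (acetyl axial, ethyl axial): E = 3.05 kcal/mol.
Chair II (acetyl equatorial, ethyl equatorial): E = 0.00 kcal/mol.
Chair I is the less stable (higher-energy) conformer, and in that chair the acetyl group is axial.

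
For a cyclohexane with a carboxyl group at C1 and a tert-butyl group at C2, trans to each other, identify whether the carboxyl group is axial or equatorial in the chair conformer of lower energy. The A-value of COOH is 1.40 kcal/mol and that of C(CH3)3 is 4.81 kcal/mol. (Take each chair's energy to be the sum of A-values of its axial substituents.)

C1 and C2 have opposite parity, so for the trans isomer the two substituents are e,e in one chair and a,a in the other.
Chair I (carboxyl axial, tert-butyl axial): E = 6.21 kcal/mol.
Chair II (carboxyl equatorial, tert-butyl equatorial): E = 0.00 kcal/mol.
Chair II is the more stable (lower-energy) conformer, and in that chair the carboxyl group is equatorial.

equatorial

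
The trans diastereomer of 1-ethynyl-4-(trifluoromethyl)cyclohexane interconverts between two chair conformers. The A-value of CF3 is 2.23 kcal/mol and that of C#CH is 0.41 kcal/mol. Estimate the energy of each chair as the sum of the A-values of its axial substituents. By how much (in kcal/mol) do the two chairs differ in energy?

2.64 kcal/mol

C1 and C4 have opposite parity, so for the trans isomer the two substituents are e,e in one chair and a,a in the other.
Chair I (trifluoromethyl axial, ethynyl axial): E = 2.64 kcal/mol.
Chair II (trifluoromethyl equatorial, ethynyl equatorial): E = 0.00 kcal/mol.
ΔE = 2.64 − 0.00 = 2.64 kcal/mol; chair II is more stable.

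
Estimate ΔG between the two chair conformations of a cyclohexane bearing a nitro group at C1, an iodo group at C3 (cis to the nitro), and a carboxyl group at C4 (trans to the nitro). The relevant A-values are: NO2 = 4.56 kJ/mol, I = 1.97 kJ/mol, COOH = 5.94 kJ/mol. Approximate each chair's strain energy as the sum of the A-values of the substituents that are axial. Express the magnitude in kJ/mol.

12.47 kJ/mol

Chair I (nitro axial, iodo axial, carboxyl axial): E = 12.47 kJ/mol.
Chair II (nitro equatorial, iodo equatorial, carboxyl equatorial): E = 0.00 kJ/mol.
ΔE = 12.47 − 0.00 = 12.47 kJ/mol; chair II is more stable.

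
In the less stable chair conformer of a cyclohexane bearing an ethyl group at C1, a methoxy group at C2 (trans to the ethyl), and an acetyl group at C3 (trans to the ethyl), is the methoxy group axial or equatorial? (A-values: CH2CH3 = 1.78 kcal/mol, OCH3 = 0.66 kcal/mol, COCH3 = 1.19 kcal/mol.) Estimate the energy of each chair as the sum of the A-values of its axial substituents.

axial

Chair I (ethyl axial, methoxy axial, acetyl equatorial): E = 2.44 kcal/mol.
Chair II (ethyl equatorial, methoxy equatorial, acetyl axial): E = 1.19 kcal/mol.
Chair I is the less stable (higher-energy) conformer, and in that chair the methoxy group is axial.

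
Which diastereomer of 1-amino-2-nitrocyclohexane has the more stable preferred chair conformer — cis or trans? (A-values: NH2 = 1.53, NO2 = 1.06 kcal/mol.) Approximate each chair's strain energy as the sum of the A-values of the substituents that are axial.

trans

At 1,2 positions (parity opposite): cis → (a,e or e,a); trans → (e,e or a,a).
Best chair for cis: E = 1.06 kcal/mol; best chair for trans: E = 0.00 kcal/mol.
The trans isomer is lower by 1.06 kcal/mol.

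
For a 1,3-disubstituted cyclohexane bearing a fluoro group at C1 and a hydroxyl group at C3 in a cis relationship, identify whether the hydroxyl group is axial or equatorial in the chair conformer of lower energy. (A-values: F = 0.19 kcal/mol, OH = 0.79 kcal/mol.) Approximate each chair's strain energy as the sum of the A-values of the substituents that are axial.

equatorial

C1 and C3 have the same parity, so for the cis isomer the two substituents are e,e in one chair and a,a in the other.
Chair I (fluoro axial, hydroxyl axial): E = 0.98 kcal/mol.
Chair II (fluoro equatorial, hydroxyl equatorial): E = 0.00 kcal/mol.
Chair II is the more stable (lower-energy) conformer, and in that chair the hydroxyl group is equatorial.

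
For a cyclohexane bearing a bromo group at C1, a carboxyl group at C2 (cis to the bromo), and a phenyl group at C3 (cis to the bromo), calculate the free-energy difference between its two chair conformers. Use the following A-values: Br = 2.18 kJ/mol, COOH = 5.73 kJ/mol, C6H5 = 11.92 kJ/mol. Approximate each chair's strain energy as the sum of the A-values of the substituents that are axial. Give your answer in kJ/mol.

8.37 kJ/mol

Chair I (bromo axial, carboxyl equatorial, phenyl axial): E = 14.10 kJ/mol.
Chair II (bromo equatorial, carboxyl axial, phenyl equatorial): E = 5.73 kJ/mol.
ΔE = 14.10 − 5.73 = 8.37 kJ/mol; chair II is more stable.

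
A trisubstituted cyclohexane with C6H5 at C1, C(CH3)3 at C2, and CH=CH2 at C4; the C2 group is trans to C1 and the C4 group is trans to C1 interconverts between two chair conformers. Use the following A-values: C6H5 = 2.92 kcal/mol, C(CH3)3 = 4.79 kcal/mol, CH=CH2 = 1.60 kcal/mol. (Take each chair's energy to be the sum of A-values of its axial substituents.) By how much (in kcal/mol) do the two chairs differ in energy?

Chair I (phenyl axial, tert-butyl axial, vinyl axial): E = 9.31 kcal/mol.
Chair II (phenyl equatorial, tert-butyl equatorial, vinyl equatorial): E = 0.00 kcal/mol.
ΔE = 9.31 − 0.00 = 9.31 kcal/mol; chair II is more stable.

9.31 kcal/mol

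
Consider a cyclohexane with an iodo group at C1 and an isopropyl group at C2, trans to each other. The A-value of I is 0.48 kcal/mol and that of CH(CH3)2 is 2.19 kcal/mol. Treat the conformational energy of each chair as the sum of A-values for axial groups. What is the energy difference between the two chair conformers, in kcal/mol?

2.67 kcal/mol

C1 and C2 have opposite parity, so for the trans isomer the two substituents are e,e in one chair and a,a in the other.
Chair I (iodo axial, isopropyl axial): E = 2.67 kcal/mol.
Chair II (iodo equatorial, isopropyl equatorial): E = 0.00 kcal/mol.
ΔE = 2.67 − 0.00 = 2.67 kcal/mol; chair II is more stable.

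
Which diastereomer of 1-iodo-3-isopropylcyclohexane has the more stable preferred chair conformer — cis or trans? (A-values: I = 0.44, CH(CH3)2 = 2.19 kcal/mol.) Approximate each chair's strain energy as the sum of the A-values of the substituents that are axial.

At 1,3 positions (parity same): cis → (e,e or a,a); trans → (a,e or e,a).
Best chair for cis: E = 0.00 kcal/mol; best chair for trans: E = 0.44 kcal/mol.
The cis isomer is lower by 0.44 kcal/mol.

cis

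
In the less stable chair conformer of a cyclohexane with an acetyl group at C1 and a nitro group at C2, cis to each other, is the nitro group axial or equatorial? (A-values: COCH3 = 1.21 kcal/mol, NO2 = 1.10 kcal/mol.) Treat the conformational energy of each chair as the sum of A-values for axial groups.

equatorial

C1 and C2 have opposite parity, so for the cis isomer the two substituents are one axial and one equatorial in each chair.
Chair I (acetyl axial, nitro equatorial): E = 1.21 kcal/mol.
Chair II (acetyl equatorial, nitro axial): E = 1.10 kcal/mol.
Chair I is the less stable (higher-energy) conformer, and in that chair the nitro group is equatorial.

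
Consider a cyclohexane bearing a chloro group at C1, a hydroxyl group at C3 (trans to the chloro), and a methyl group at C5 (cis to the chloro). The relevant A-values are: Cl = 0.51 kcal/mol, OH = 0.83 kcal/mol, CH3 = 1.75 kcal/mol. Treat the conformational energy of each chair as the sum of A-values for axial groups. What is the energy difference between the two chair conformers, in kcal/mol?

1.43 kcal/mol

Chair I (chloro axial, hydroxyl equatorial, methyl axial): E = 2.26 kcal/mol.
Chair II (chloro equatorial, hydroxyl axial, methyl equatorial): E = 0.83 kcal/mol.
ΔE = 2.26 − 0.83 = 1.43 kcal/mol; chair II is more stable.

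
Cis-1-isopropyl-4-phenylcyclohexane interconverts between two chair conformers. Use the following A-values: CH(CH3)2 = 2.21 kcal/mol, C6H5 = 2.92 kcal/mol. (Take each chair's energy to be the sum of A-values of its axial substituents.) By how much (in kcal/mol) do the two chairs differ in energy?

0.71 kcal/mol

C1 and C4 have opposite parity, so for the cis isomer the two substituents are one axial and one equatorial in each chair.
Chair I (isopropyl axial, phenyl equatorial): E = 2.21 kcal/mol.
Chair II (isopropyl equatorial, phenyl axial): E = 2.92 kcal/mol.
ΔE = 2.92 − 2.21 = 0.71 kcal/mol; chair I is more stable.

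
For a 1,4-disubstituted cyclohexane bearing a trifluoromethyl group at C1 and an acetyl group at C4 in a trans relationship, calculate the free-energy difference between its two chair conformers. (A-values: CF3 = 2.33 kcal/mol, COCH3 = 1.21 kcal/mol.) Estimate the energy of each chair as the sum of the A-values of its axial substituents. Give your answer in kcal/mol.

C1 and C4 have opposite parity, so for the trans isomer the two substituents are e,e in one chair and a,a in the other.
Chair I (trifluoromethyl axial, acetyl axial): E = 3.54 kcal/mol.
Chair II (trifluoromethyl equatorial, acetyl equatorial): E = 0.00 kcal/mol.
ΔE = 3.54 − 0.00 = 3.54 kcal/mol; chair II is more stable.

3.54 kcal/mol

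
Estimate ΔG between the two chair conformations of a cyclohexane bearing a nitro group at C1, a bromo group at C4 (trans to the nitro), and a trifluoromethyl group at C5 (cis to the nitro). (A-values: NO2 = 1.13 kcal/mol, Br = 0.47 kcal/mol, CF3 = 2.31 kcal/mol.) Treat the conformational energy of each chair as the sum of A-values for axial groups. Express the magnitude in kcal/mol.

3.91 kcal/mol

Chair I (nitro axial, bromo axial, trifluoromethyl axial): E = 3.91 kcal/mol.
Chair II (nitro equatorial, bromo equatorial, trifluoromethyl equatorial): E = 0.00 kcal/mol.
ΔE = 3.91 − 0.00 = 3.91 kcal/mol; chair II is more stable.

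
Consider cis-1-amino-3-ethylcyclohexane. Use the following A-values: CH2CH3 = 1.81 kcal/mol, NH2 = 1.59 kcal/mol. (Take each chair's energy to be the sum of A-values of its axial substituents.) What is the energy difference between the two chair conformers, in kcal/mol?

C1 and C3 have the same parity, so for the cis isomer the two substituents are e,e in one chair and a,a in the other.
Chair I (ethyl axial, amino axial): E = 3.40 kcal/mol.
Chair II (ethyl equatorial, amino equatorial): E = 0.00 kcal/mol.
ΔE = 3.40 − 0.00 = 3.40 kcal/mol; chair II is more stable.

3.40 kcal/mol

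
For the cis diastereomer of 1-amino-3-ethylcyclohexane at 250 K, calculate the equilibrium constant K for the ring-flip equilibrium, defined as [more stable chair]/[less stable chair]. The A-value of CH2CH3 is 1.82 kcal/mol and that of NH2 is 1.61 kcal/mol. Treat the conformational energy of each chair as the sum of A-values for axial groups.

K ≈ 997

C1 and C3 have the same parity, so for the cis isomer the two substituents are e,e in one chair and a,a in the other.
Chair I (ethyl axial, amino axial): E = 3.43 kcal/mol; chair II (ethyl equatorial, amino equatorial): E = 0.00 kcal/mol.
ΔG = 3.43 kcal/mol between the two chairs.
K = exp(ΔG/RT) with R = 1.987×10⁻³ kcal mol⁻¹ K⁻¹ and T = 250 K gives K ≈ 997.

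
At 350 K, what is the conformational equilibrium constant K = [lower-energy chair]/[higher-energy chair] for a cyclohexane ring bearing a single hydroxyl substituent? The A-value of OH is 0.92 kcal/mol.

K ≈ 3.75

One chair has the hydroxyl group axial (E = 0.92 kcal/mol) and the other has it equatorial (E = 0).
ΔG = 0.92 kcal/mol between the two chairs.
K = exp(ΔG/RT) with R = 1.987×10⁻³ kcal mol⁻¹ K⁻¹ and T = 350 K gives K ≈ 3.75.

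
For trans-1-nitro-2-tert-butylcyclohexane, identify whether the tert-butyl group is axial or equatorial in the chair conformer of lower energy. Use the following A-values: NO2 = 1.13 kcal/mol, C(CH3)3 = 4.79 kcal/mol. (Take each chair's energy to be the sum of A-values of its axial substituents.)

equatorial

C1 and C2 have opposite parity, so for the trans isomer the two substituents are e,e in one chair and a,a in the other.
Chair I (nitro axial, tert-butyl axial): E = 5.92 kcal/mol.
Chair II (nitro equatorial, tert-butyl equatorial): E = 0.00 kcal/mol.
Chair II is the more stable (lower-energy) conformer, and in that chair the tert-butyl group is equatorial.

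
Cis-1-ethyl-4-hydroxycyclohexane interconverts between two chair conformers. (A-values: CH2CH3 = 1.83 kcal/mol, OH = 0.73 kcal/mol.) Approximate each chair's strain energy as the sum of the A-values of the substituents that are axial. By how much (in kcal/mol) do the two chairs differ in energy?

1.10 kcal/mol

C1 and C4 have opposite parity, so for the cis isomer the two substituents are one axial and one equatorial in each chair.
Chair I (ethyl axial, hydroxyl equatorial): E = 1.83 kcal/mol.
Chair II (ethyl equatorial, hydroxyl axial): E = 0.73 kcal/mol.
ΔE = 1.83 − 0.73 = 1.10 kcal/mol; chair II is more stable.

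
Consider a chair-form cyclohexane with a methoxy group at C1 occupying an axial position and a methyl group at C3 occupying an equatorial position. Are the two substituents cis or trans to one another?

C1 and C3 have the same parity, so their axial bonds point in the same direction.
With same-parity carbons, two substituents on the same face are both axial or both equatorial; opposite faces give one of each.
Here the groups are axial/equatorial → opposite face → trans.

trans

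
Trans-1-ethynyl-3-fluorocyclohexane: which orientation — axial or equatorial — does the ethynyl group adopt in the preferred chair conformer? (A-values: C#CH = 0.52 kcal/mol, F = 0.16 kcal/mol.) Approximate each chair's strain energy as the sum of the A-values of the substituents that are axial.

equatorial

C1 and C3 have the same parity, so for the trans isomer the two substituents are one axial and one equatorial in each chair.
Chair I (ethynyl axial, fluoro equatorial): E = 0.52 kcal/mol.
Chair II (ethynyl equatorial, fluoro axial): E = 0.16 kcal/mol.
Chair II is the more stable (lower-energy) conformer, and in that chair the ethynyl group is equatorial.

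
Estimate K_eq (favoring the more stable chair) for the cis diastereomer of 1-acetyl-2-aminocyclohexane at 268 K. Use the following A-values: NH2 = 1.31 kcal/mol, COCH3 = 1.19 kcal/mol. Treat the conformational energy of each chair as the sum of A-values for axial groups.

K ≈ 1.25

C1 and C2 have opposite parity, so for the cis isomer the two substituents are one axial and one equatorial in each chair.
Chair I (amino axial, acetyl equatorial): E = 1.31 kcal/mol; chair II (amino equatorial, acetyl axial): E = 1.19 kcal/mol.
ΔG = 0.12 kcal/mol between the two chairs.
K = exp(ΔG/RT) with R = 1.987×10⁻³ kcal mol⁻¹ K⁻¹ and T = 268 K gives K ≈ 1.25.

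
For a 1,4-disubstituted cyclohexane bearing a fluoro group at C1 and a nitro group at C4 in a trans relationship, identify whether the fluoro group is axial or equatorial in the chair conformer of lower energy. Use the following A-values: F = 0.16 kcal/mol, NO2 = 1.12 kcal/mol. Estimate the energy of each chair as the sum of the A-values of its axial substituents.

C1 and C4 have opposite parity, so for the trans isomer the two substituents are e,e in one chair and a,a in the other.
Chair I (fluoro axial, nitro axial): E = 1.28 kcal/mol.
Chair II (fluoro equatorial, nitro equatorial): E = 0.00 kcal/mol.
Chair II is the more stable (lower-energy) conformer, and in that chair the fluoro group is equatorial.

equatorial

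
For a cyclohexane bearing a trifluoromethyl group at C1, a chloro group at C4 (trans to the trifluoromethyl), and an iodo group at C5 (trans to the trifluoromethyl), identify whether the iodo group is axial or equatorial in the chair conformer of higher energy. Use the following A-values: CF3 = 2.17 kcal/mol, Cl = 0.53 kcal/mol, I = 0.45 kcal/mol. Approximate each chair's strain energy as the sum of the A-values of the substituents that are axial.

Chair I (trifluoromethyl axial, chloro axial, iodo equatorial): E = 2.70 kcal/mol.
Chair II (trifluoromethyl equatorial, chloro equatorial, iodo axial): E = 0.45 kcal/mol.
Chair I is the less stable (higher-energy) conformer, and in that chair the iodo group is equatorial.

equatorial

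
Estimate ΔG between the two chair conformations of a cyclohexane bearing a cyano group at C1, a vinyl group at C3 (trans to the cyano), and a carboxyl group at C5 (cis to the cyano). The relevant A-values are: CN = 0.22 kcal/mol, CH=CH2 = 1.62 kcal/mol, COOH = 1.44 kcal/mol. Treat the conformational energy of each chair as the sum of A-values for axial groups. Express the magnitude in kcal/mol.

0.04 kcal/mol

Chair I (cyano axial, vinyl equatorial, carboxyl axial): E = 1.66 kcal/mol.
Chair II (cyano equatorial, vinyl axial, carboxyl equatorial): E = 1.62 kcal/mol.
ΔE = 1.66 − 1.62 = 0.04 kcal/mol; chair II is more stable.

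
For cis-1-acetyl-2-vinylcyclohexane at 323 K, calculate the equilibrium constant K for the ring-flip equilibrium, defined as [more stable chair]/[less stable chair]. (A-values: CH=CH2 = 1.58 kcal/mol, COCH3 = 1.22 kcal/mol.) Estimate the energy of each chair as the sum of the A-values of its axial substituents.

C1 and C2 have opposite parity, so for the cis isomer the two substituents are one axial and one equatorial in each chair.
Chair I (vinyl axial, acetyl equatorial): E = 1.58 kcal/mol; chair II (vinyl equatorial, acetyl axial): E = 1.22 kcal/mol.
ΔG = 0.36 kcal/mol between the two chairs.
K = exp(ΔG/RT) with R = 1.987×10⁻³ kcal mol⁻¹ K⁻¹ and T = 323 K gives K ≈ 1.75.

K ≈ 1.75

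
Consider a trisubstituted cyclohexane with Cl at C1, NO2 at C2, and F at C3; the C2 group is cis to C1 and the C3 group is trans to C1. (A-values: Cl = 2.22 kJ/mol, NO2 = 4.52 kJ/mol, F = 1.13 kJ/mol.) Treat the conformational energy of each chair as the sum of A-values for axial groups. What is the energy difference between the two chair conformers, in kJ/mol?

3.43 kJ/mol

Chair I (chloro axial, nitro equatorial, fluoro equatorial): E = 2.22 kJ/mol.
Chair II (chloro equatorial, nitro axial, fluoro axial): E = 5.65 kJ/mol.
ΔE = 5.65 − 2.22 = 3.43 kJ/mol; chair I is more stable.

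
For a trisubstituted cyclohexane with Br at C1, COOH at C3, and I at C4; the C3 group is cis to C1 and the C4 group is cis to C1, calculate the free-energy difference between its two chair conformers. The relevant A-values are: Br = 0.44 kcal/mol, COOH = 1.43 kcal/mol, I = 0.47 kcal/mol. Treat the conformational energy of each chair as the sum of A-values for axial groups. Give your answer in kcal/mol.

Chair I (bromo axial, carboxyl axial, iodo equatorial): E = 1.87 kcal/mol.
Chair II (bromo equatorial, carboxyl equatorial, iodo axial): E = 0.47 kcal/mol.
ΔE = 1.87 − 0.47 = 1.40 kcal/mol; chair II is more stable.

1.40 kcal/mol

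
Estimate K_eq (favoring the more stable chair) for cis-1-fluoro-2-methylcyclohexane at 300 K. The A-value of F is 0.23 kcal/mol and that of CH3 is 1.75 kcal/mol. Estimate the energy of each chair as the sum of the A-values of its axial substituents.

C1 and C2 have opposite parity, so for the cis isomer the two substituents are one axial and one equatorial in each chair.
Chair I (fluoro axial, methyl equatorial): E = 0.23 kcal/mol; chair II (fluoro equatorial, methyl axial): E = 1.75 kcal/mol.
ΔG = 1.52 kcal/mol between the two chairs.
K = exp(ΔG/RT) with R = 1.987×10⁻³ kcal mol⁻¹ K⁻¹ and T = 300 K gives K ≈ 12.8.

K ≈ 12.8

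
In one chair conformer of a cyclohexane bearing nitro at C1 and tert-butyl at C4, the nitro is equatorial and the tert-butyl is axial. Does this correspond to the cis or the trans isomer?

cis

C1 and C4 have opposite parity, so their axial bonds point in opposite directions.
With opposite-parity carbons, two substituents on the same face are one axial and one equatorial; opposite faces give both axial or both equatorial.
Here the groups are equatorial/axial → same face → cis.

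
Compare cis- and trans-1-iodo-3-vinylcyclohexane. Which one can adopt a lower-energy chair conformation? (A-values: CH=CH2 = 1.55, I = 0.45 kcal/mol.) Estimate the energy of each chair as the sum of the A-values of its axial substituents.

cis

At 1,3 positions (parity same): cis → (e,e or a,a); trans → (a,e or e,a).
Best chair for cis: E = 0.00 kcal/mol; best chair for trans: E = 0.45 kcal/mol.
The cis isomer is lower by 0.45 kcal/mol.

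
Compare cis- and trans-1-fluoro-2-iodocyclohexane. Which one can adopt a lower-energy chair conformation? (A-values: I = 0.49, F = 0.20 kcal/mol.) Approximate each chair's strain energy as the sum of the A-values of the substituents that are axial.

At 1,2 positions (parity opposite): cis → (a,e or e,a); trans → (e,e or a,a).
Best chair for cis: E = 0.20 kcal/mol; best chair for trans: E = 0.00 kcal/mol.
The trans isomer is lower by 0.20 kcal/mol.

trans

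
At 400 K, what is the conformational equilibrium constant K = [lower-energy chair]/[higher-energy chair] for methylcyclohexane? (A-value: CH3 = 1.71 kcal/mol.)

K ≈ 8.60

One chair has the methyl group axial (E = 1.71 kcal/mol) and the other has it equatorial (E = 0).
ΔG = 1.71 kcal/mol between the two chairs.
K = exp(ΔG/RT) with R = 1.987×10⁻³ kcal mol⁻¹ K⁻¹ and T = 400 K gives K ≈ 8.6.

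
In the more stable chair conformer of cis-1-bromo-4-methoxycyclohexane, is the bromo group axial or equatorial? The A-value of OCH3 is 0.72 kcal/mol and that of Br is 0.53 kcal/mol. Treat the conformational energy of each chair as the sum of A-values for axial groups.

axial

C1 and C4 have opposite parity, so for the cis isomer the two substituents are one axial and one equatorial in each chair.
Chair I (methoxy axial, bromo equatorial): E = 0.72 kcal/mol.
Chair II (methoxy equatorial, bromo axial): E = 0.53 kcal/mol.
Chair II is the more stable (lower-energy) conformer, and in that chair the bromo group is axial.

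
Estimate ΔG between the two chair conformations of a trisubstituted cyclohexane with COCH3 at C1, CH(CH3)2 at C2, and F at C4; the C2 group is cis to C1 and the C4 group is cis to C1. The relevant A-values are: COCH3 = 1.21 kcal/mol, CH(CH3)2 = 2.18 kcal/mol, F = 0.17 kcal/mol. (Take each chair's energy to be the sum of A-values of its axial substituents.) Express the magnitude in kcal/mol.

1.14 kcal/mol

Chair I (acetyl axial, isopropyl equatorial, fluoro equatorial): E = 1.21 kcal/mol.
Chair II (acetyl equatorial, isopropyl axial, fluoro axial): E = 2.35 kcal/mol.
ΔE = 2.35 − 1.21 = 1.14 kcal/mol; chair I is more stable.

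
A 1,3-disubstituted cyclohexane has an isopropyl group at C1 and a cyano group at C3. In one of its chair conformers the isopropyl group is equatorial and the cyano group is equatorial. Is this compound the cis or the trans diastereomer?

cis

C1 and C3 have the same parity, so their axial bonds point in the same direction.
With same-parity carbons, two substituents on the same face are both axial or both equatorial; opposite faces give one of each.
Here the groups are equatorial/equatorial → same face → cis.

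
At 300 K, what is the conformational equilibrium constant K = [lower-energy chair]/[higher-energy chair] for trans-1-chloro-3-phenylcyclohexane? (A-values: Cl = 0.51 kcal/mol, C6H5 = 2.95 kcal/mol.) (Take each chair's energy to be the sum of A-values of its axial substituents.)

C1 and C3 have the same parity, so for the trans isomer the two substituents are one axial and one equatorial in each chair.
Chair I (chloro axial, phenyl equatorial): E = 0.51 kcal/mol; chair II (chloro equatorial, phenyl axial): E = 2.95 kcal/mol.
ΔG = 2.44 kcal/mol between the two chairs.
K = exp(ΔG/RT) with R = 1.987×10⁻³ kcal mol⁻¹ K⁻¹ and T = 300 K gives K ≈ 59.9.

K ≈ 59.9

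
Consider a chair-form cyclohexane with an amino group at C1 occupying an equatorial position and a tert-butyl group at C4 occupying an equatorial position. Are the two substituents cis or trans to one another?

C1 and C4 have opposite parity, so their axial bonds point in opposite directions.
With opposite-parity carbons, two substituents on the same face are one axial and one equatorial; opposite faces give both axial or both equatorial.
Here the groups are equatorial/equatorial → opposite face → trans.

trans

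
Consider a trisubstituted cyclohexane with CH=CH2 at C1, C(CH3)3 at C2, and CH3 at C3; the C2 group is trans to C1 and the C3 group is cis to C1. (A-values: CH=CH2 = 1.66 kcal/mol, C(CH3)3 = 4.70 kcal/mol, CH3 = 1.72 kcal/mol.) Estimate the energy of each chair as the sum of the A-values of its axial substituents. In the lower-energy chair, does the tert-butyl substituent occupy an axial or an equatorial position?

equatorial

Chair I (vinyl axial, tert-butyl axial, methyl axial): E = 8.08 kcal/mol.
Chair II (vinyl equatorial, tert-butyl equatorial, methyl equatorial): E = 0.00 kcal/mol.
Chair II is the more stable (lower-energy) conformer, and in that chair the tert-butyl group is equatorial.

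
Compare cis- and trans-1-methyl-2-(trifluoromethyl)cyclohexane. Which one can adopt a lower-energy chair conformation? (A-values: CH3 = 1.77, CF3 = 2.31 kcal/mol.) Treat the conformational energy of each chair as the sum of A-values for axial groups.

At 1,2 positions (parity opposite): cis → (a,e or e,a); trans → (e,e or a,a).
Best chair for cis: E = 1.77 kcal/mol; best chair for trans: E = 0.00 kcal/mol.
The trans isomer is lower by 1.77 kcal/mol.

trans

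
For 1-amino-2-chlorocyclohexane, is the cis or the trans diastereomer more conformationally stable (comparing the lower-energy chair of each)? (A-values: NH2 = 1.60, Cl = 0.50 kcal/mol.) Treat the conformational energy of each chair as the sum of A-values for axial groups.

trans

At 1,2 positions (parity opposite): cis → (a,e or e,a); trans → (e,e or a,a).
Best chair for cis: E = 0.50 kcal/mol; best chair for trans: E = 0.00 kcal/mol.
The trans isomer is lower by 0.50 kcal/mol.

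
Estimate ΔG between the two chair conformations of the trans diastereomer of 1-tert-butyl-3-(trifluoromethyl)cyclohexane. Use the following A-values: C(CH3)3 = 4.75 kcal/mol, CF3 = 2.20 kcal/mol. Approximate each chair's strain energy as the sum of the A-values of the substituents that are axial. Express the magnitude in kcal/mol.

C1 and C3 have the same parity, so for the trans isomer the two substituents are one axial and one equatorial in each chair.
Chair I (tert-butyl axial, trifluoromethyl equatorial): E = 4.75 kcal/mol.
Chair II (tert-butyl equatorial, trifluoromethyl axial): E = 2.20 kcal/mol.
ΔE = 4.75 − 2.20 = 2.55 kcal/mol; chair II is more stable.

2.55 kcal/mol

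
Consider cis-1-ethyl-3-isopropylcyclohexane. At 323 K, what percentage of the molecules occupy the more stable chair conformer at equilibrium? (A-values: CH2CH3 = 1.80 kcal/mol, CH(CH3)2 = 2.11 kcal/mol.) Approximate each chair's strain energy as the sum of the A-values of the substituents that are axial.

99.8%

C1 and C3 have the same parity, so for the cis isomer the two substituents are e,e in one chair and a,a in the other.
Chair I (ethyl axial, isopropyl axial): E = 3.91 kcal/mol; chair II (ethyl equatorial, isopropyl equatorial): E = 0.00 kcal/mol.
ΔG = 3.91 kcal/mol between the two chairs.
K = exp(ΔG/RT) with R = 1.987×10⁻³ kcal mol⁻¹ K⁻¹ and T = 323 K gives K ≈ 442.
Fraction in the lower-energy chair = K/(K+1) = 99.8%.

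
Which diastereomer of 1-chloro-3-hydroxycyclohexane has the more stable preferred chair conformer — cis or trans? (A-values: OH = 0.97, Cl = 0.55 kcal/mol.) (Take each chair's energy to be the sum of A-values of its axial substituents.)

cis

At 1,3 positions (parity same): cis → (e,e or a,a); trans → (a,e or e,a).
Best chair for cis: E = 0.00 kcal/mol; best chair for trans: E = 0.55 kcal/mol.
The cis isomer is lower by 0.55 kcal/mol.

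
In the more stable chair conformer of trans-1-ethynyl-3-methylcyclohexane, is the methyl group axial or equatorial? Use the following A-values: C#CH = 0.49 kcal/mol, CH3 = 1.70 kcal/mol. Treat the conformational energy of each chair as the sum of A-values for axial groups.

equatorial

C1 and C3 have the same parity, so for the trans isomer the two substituents are one axial and one equatorial in each chair.
Chair I (ethynyl axial, methyl equatorial): E = 0.49 kcal/mol.
Chair II (ethynyl equatorial, methyl axial): E = 1.70 kcal/mol.
Chair I is the more stable (lower-energy) conformer, and in that chair the methyl group is equatorial.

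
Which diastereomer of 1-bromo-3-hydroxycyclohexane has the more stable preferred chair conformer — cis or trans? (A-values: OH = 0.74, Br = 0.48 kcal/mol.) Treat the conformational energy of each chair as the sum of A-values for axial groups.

At 1,3 positions (parity same): cis → (e,e or a,a); trans → (a,e or e,a).
Best chair for cis: E = 0.00 kcal/mol; best chair for trans: E = 0.48 kcal/mol.
The cis isomer is lower by 0.48 kcal/mol.

cis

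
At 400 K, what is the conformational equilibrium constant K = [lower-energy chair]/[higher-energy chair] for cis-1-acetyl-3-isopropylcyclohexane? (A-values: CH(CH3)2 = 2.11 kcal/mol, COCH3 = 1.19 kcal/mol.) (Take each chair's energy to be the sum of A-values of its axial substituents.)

C1 and C3 have the same parity, so for the cis isomer the two substituents are e,e in one chair and a,a in the other.
Chair I (isopropyl axial, acetyl axial): E = 3.30 kcal/mol; chair II (isopropyl equatorial, acetyl equatorial): E = 0.00 kcal/mol.
ΔG = 3.30 kcal/mol between the two chairs.
K = exp(ΔG/RT) with R = 1.987×10⁻³ kcal mol⁻¹ K⁻¹ and T = 400 K gives K ≈ 63.6.

K ≈ 63.6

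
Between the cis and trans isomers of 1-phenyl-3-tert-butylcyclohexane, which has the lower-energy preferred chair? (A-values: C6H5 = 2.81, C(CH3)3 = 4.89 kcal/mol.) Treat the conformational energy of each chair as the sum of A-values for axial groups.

At 1,3 positions (parity same): cis → (e,e or a,a); trans → (a,e or e,a).
Best chair for cis: E = 0.00 kcal/mol; best chair for trans: E = 2.81 kcal/mol.
The cis isomer is lower by 2.81 kcal/mol.

cis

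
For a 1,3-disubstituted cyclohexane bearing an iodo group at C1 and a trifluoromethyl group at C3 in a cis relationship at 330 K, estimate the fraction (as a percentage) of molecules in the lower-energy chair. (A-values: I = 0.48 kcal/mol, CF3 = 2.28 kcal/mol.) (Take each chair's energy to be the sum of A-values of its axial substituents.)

98.5%

C1 and C3 have the same parity, so for the cis isomer the two substituents are e,e in one chair and a,a in the other.
Chair I (iodo axial, trifluoromethyl axial): E = 2.76 kcal/mol; chair II (iodo equatorial, trifluoromethyl equatorial): E = 0.00 kcal/mol.
ΔG = 2.76 kcal/mol between the two chairs.
K = exp(ΔG/RT) with R = 1.987×10⁻³ kcal mol⁻¹ K⁻¹ and T = 330 K gives K ≈ 67.3.
Fraction in the lower-energy chair = K/(K+1) = 98.5%.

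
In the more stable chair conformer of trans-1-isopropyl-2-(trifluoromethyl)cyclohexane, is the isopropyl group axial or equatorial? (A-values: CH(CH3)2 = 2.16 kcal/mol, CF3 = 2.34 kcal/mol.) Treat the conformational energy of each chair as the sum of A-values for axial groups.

equatorial

C1 and C2 have opposite parity, so for the trans isomer the two substituents are e,e in one chair and a,a in the other.
Chair I (isopropyl axial, trifluoromethyl axial): E = 4.50 kcal/mol.
Chair II (isopropyl equatorial, trifluoromethyl equatorial): E = 0.00 kcal/mol.
Chair II is the more stable (lower-energy) conformer, and in that chair the isopropyl group is equatorial.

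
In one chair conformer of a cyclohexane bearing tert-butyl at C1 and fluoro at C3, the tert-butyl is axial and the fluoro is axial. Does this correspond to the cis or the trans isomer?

cis

C1 and C3 have the same parity, so their axial bonds point in the same direction.
With same-parity carbons, two substituents on the same face are both axial or both equatorial; opposite faces give one of each.
Here the groups are axial/axial → same face → cis.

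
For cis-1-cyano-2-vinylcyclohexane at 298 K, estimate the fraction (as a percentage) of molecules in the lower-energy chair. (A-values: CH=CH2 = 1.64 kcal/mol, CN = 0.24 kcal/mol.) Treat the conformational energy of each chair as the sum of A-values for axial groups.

C1 and C2 have opposite parity, so for the cis isomer the two substituents are one axial and one equatorial in each chair.
Chair I (vinyl axial, cyano equatorial): E = 1.64 kcal/mol; chair II (vinyl equatorial, cyano axial): E = 0.24 kcal/mol.
ΔG = 1.40 kcal/mol between the two chairs.
K = exp(ΔG/RT) with R = 1.987×10⁻³ kcal mol⁻¹ K⁻¹ and T = 298 K gives K ≈ 10.6.
Fraction in the lower-energy chair = K/(K+1) = 91.4%.

91.4%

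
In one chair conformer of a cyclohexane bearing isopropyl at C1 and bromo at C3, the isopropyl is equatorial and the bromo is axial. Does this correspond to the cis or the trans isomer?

trans

C1 and C3 have the same parity, so their axial bonds point in the same direction.
With same-parity carbons, two substituents on the same face are both axial or both equatorial; opposite faces give one of each.
Here the groups are equatorial/axial → opposite face → trans.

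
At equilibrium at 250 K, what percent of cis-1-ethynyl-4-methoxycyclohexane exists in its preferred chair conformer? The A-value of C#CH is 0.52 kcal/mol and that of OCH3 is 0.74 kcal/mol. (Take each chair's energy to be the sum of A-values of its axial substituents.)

C1 and C4 have opposite parity, so for the cis isomer the two substituents are one axial and one equatorial in each chair.
Chair I (ethynyl axial, methoxy equatorial): E = 0.52 kcal/mol; chair II (ethynyl equatorial, methoxy axial): E = 0.74 kcal/mol.
ΔG = 0.22 kcal/mol between the two chairs.
K = exp(ΔG/RT) with R = 1.987×10⁻³ kcal mol⁻¹ K⁻¹ and T = 250 K gives K ≈ 1.56.
Fraction in the lower-energy chair = K/(K+1) = 60.9%.

60.9%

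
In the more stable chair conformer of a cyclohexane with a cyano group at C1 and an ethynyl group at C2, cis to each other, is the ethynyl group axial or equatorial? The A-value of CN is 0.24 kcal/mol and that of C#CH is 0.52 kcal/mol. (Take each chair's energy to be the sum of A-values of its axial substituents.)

equatorial

C1 and C2 have opposite parity, so for the cis isomer the two substituents are one axial and one equatorial in each chair.
Chair I (cyano axial, ethynyl equatorial): E = 0.24 kcal/mol.
Chair II (cyano equatorial, ethynyl axial): E = 0.52 kcal/mol.
Chair I is the more stable (lower-energy) conformer, and in that chair the ethynyl group is equatorial.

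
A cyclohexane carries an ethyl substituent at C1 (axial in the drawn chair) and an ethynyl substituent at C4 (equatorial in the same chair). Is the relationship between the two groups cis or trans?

C1 and C4 have opposite parity, so their axial bonds point in opposite directions.
With opposite-parity carbons, two substituents on the same face are one axial and one equatorial; opposite faces give both axial or both equatorial.
Here the groups are axial/equatorial → same face → cis.

cis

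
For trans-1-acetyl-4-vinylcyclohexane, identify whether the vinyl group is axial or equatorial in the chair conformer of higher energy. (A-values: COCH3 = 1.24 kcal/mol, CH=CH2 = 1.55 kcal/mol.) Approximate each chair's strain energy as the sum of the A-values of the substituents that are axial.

axial

C1 and C4 have opposite parity, so for the trans isomer the two substituents are e,e in one chair and a,a in the other.
Chair I (acetyl axial, vinyl axial): E = 2.79 kcal/mol.
Chair II (acetyl equatorial, vinyl equatorial): E = 0.00 kcal/mol.
Chair I is the less stable (higher-energy) conformer, and in that chair the vinyl group is axial.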